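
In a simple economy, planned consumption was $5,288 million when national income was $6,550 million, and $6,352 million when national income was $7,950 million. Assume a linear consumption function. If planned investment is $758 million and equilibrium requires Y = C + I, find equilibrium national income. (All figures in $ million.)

Y = 4450

MPC = (6352 − 5288)/(7950 − 6550) = 1064/1400 = 0.76
a = 5288 − 0.76(6550) = 310
Equilibrium: Y = 310 + 0.76Y + 758
0.24Y = 1068, so Y = 1068/0.24 = 4450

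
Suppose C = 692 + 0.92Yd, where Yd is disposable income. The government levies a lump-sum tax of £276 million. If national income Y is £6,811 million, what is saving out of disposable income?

Yd = Y − T = 6811 − 276 = 6535
C = 692 + 0.92(6535) = 692 + 6012.2 = 6704.2
S = Yd − C = 6535 − 6704.2 = -169.2

S = -169.2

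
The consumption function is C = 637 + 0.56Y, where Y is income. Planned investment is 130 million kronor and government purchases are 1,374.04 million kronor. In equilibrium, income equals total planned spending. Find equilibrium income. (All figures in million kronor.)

Y = C + I + G = 637 + 0.56Y + 130 + 1374.04
Y − 0.56Y = 2141.04
0.44Y = 2141.04, so Y = 2141.04/0.44 = 4866

Y = 4866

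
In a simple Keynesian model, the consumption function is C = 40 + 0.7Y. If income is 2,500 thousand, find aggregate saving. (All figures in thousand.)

S = 710

C = 40 + 0.7(2500) = 40 + 1750 = 1790
S = Y − C = 2500 − 1790 = 710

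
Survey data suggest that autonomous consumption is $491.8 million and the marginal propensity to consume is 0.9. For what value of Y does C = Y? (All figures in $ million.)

At break-even, C = Y: 491.8 + 0.9Y = Y
0.1Y = 491.8, so Y = 491.8/0.1 = 4918

Y = 4918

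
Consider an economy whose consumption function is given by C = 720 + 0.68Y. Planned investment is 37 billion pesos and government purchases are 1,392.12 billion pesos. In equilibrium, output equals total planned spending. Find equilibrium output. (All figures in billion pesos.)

Y = C + I + G = 720 + 0.68Y + 37 + 1392.12
Y − 0.68Y = 2149.12
0.32Y = 2149.12, so Y = 2149.12/0.32 = 6716

Y = 6716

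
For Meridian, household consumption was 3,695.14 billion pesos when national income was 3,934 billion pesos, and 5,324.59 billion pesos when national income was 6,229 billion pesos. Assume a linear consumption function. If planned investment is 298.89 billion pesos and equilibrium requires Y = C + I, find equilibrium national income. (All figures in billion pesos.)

Y = 4141

MPC = (5324.59 − 3695.14)/(6229 − 3934) = 1629.45/2295 = 0.71
a = 3695.14 − 0.71(3934) = 902
Equilibrium: Y = 902 + 0.71Y + 298.89
0.29Y = 1200.89, so Y = 1200.89/0.29 = 4141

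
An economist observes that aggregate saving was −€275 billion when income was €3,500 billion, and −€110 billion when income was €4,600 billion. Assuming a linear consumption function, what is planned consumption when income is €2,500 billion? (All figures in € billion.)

C = 2925

MPS = ΔS/ΔY = (-110 − (-275))/(4600 − 3500) = 165/1100 = 0.15
MPC = 1 − MPS = 0.85
Autonomous saving = -275 − 0.15(3500) = -800, so a = 800
C = 800 + 0.85(2500) = 800 + 2125 = 2925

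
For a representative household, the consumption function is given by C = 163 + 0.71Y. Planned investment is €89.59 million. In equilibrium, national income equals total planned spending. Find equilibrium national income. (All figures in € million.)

Y = C + I = 163 + 0.71Y + 89.59
Y − 0.71Y = 252.59
0.29Y = 252.59, so Y = 252.59/0.29 = 871

Y = 871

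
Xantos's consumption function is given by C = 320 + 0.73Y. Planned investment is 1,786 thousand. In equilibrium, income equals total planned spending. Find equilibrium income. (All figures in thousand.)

Y = C + I = 320 + 0.73Y + 1786
Y − 0.73Y = 2106
0.27Y = 2106, so Y = 2106/0.27 = 7800

Y = 7800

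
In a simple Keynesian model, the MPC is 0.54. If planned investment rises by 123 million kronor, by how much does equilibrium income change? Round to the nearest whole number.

The multiplier is 1/(1 − MPC) = 1/0.46.
ΔY = 123/0.46 = 267.39 ≈ 267

ΔY ≈ 267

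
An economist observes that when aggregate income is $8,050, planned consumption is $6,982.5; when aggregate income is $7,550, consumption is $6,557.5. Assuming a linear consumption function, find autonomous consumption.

a = 140

MPC = ΔC/ΔY = (6982.5 − 6557.5)/(8050 − 7550) = 425/500 = 0.85
a = C − MPC·Y = 6557.5 − 0.85(7550) = 6557.5 − 6417.5 = 140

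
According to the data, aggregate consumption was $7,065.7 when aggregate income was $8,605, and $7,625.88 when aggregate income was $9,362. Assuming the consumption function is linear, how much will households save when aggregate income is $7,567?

MPC = (7625.88 − 7065.7)/(9362 − 8605) = 560.18/757 = 0.74
a = 7065.7 − 0.74(8605) = 7065.7 − 6367.7 = 698
C = 698 + 0.74(7567) = 6297.58
S = 7567 − 6297.58 = 1269.42

S = 1269.42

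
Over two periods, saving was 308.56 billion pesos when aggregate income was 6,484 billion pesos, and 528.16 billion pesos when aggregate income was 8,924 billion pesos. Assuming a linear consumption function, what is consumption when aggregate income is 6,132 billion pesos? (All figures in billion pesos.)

MPS = ΔS/ΔY = (528.16 − 308.56)/(8924 − 6484) = 219.6/2440 = 0.09
MPC = 1 − MPS = 0.91
Autonomous saving = 308.56 − 0.09(6484) = -275, so a = 275
C = 275 + 0.91(6132) = 275 + 5580.12 = 5855.12

C = 5855.12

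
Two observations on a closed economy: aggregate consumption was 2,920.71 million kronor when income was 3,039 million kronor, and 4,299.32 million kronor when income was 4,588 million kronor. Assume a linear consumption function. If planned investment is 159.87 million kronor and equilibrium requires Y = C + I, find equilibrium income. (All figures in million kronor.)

MPC = (4299.32 − 2920.71)/(4588 − 3039) = 1378.61/1549 = 0.89
a = 2920.71 − 0.89(3039) = 216
Equilibrium: Y = 216 + 0.89Y + 159.87
0.11Y = 375.87, so Y = 375.87/0.11 = 3417

Y = 3417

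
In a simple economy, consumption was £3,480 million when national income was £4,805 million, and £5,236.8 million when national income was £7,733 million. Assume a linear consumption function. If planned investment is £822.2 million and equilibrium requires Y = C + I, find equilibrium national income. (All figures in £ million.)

MPC = (5236.8 − 3480)/(7733 − 4805) = 1756.8/2928 = 0.6
a = 3480 − 0.6(4805) = 597
Equilibrium: Y = 597 + 0.6Y + 822.2
0.4Y = 1419.2, so Y = 1419.2/0.4 = 3548

Y = 3548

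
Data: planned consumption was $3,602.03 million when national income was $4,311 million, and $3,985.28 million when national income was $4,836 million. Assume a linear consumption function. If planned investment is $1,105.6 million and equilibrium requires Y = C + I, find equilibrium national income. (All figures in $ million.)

MPC = (3985.28 − 3602.03)/(4836 − 4311) = 383.25/525 = 0.73
a = 3602.03 − 0.73(4311) = 455
Equilibrium: Y = 455 + 0.73Y + 1105.6
0.27Y = 1560.6, so Y = 1560.6/0.27 = 5780

Y = 5780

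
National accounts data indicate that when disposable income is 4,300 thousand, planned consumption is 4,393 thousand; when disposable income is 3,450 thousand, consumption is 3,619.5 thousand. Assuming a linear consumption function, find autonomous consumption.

a = 480

MPC = ΔC/ΔY = (4393 − 3619.5)/(4300 − 3450) = 773.5/850 = 0.91
a = C − MPC·Y = 3619.5 − 0.91(3450) = 3619.5 − 3139.5 = 480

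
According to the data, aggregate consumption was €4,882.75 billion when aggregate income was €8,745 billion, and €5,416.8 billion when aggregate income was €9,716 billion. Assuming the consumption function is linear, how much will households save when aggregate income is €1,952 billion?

S = 805.4

MPC = (5416.8 − 4882.75)/(9716 − 8745) = 534.05/971 = 0.55
a = 4882.75 − 0.55(8745) = 4882.75 − 4809.75 = 73
C = 73 + 0.55(1952) = 1146.6
S = 1952 − 1146.6 = 805.4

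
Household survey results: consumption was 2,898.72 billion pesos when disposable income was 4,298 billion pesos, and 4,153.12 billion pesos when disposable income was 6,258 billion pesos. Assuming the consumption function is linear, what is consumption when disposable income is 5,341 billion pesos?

C = 3566.24

MPC = (4153.12 − 2898.72)/(6258 − 4298) = 1254.4/1960 = 0.64
a = 2898.72 − 0.64(4298) = 2898.72 − 2750.72 = 148
C = 148 + 0.64(5341) = 148 + 3418.24 = 3566.24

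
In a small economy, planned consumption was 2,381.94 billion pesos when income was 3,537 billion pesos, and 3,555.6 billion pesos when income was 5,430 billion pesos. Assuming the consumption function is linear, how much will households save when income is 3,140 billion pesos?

MPC = (3555.6 − 2381.94)/(5430 − 3537) = 1173.66/1893 = 0.62
a = 2381.94 − 0.62(3537) = 2381.94 − 2192.94 = 189
C = 189 + 0.62(3140) = 2135.8
S = 3140 − 2135.8 = 1004.2

S = 1004.2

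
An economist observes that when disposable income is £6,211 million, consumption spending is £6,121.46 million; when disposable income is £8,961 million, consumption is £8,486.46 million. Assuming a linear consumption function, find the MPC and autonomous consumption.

MPC = ΔC/ΔY = (8486.46 − 6121.46)/(8961 − 6211) = 2365/2750 = 0.86
a = C − MPC·Y = 6121.46 − 0.86(6211) = 6121.46 − 5341.46 = 780

MPC = 0.86; a = 780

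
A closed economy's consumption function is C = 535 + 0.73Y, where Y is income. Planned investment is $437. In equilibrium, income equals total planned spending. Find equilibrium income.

Y = C + I = 535 + 0.73Y + 437
Y − 0.73Y = 972
0.27Y = 972, so Y = 972/0.27 = 3600

Y = 3600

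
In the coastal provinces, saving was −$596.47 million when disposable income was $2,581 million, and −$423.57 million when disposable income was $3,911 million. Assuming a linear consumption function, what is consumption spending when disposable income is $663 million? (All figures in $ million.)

MPS = ΔS/ΔY = (-423.57 − (-596.47))/(3911 − 2581) = 172.9/1330 = 0.13
MPC = 1 − MPS = 0.87
Autonomous saving = -596.47 − 0.13(2581) = -932, so a = 932
C = 932 + 0.87(663) = 932 + 576.81 = 1508.81

C = 1508.81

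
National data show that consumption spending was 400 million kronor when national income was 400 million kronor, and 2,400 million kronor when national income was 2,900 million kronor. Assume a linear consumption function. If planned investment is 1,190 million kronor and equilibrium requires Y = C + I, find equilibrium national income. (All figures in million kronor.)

Y = 6350

MPC = (2400 − 400)/(2900 − 400) = 2000/2500 = 0.8
a = 400 − 0.8(400) = 80
Equilibrium: Y = 80 + 0.8Y + 1190
0.2Y = 1270, so Y = 1270/0.2 = 6350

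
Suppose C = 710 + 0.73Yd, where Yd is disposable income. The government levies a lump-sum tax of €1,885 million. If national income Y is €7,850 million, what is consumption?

Yd = Y − T = 7850 − 1885 = 5965
C = 710 + 0.73(5965) = 710 + 4354.45 = 5064.45

C = 5064.45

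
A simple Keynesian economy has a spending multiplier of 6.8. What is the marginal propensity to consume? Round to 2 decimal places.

MPC = 0.85

k = 1/(1 − MPC), so 1 − MPC = 1/k = 1/6.8 = 0.1471
MPC = 1 − 0.1471 = 0.85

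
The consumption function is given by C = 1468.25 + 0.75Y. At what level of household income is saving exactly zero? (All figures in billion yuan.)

At break-even, C = Y: 1468.25 + 0.75Y = Y
0.25Y = 1468.25, so Y = 1468.25/0.25 = 5873

Y = 5873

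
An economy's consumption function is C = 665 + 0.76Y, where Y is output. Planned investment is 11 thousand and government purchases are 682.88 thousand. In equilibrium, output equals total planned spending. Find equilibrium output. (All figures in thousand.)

Y = C + I + G = 665 + 0.76Y + 11 + 682.88
Y − 0.76Y = 1358.88
0.24Y = 1358.88, so Y = 1358.88/0.24 = 5662

Y = 5662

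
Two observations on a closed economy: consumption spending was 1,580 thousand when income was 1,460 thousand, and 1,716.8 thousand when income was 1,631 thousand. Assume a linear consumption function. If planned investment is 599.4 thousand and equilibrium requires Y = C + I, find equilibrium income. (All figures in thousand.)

Y = 5057

MPC = (1716.8 − 1580)/(1631 − 1460) = 136.8/171 = 0.8
a = 1580 − 0.8(1460) = 412
Equilibrium: Y = 412 + 0.8Y + 599.4
0.2Y = 1011.4, so Y = 1011.4/0.2 = 5057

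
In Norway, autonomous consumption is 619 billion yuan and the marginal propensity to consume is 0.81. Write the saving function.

S = Y − C = Y − (619 + 0.81Y) = -619 + (1 − 0.81)Y

S = -619 + 0.19Y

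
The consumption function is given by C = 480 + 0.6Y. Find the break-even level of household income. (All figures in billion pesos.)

At break-even, C = Y: 480 + 0.6Y = Y
0.4Y = 480, so Y = 480/0.4 = 1200

Y = 1200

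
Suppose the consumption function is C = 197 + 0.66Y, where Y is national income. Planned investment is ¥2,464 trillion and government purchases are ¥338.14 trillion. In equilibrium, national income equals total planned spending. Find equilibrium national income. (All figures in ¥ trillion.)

Y = 8821

Y = C + I + G = 197 + 0.66Y + 2464 + 338.14
Y − 0.66Y = 2999.14
0.34Y = 2999.14, so Y = 2999.14/0.34 = 8821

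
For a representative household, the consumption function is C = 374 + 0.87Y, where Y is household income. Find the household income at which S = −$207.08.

S = Y − C = -374 + 0.13Y
-374 + 0.13Y = -207.08, so 0.13Y = 166.92 and Y = 1284

Y = 1284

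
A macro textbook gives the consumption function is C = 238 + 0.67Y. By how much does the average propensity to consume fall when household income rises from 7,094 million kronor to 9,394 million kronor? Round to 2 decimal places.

ΔAPC = 0.01

At Y = 7094: C = 238 + 0.67(7094) = 4990.98, APC = 4990.98/7094 = 0.704
At Y = 9394: C = 6531.98, APC = 6531.98/9394 = 0.695
Fall in APC = 0.704 − 0.695 = 0.009 ≈ 0.01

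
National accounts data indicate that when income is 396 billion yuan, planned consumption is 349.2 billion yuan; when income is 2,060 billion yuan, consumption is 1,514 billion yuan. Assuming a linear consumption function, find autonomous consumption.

a = 72

MPC = ΔC/ΔY = (1514 − 349.2)/(2060 − 396) = 1164.8/1664 = 0.7
a = C − MPC·Y = 349.2 − 0.7(396) = 349.2 − 277.2 = 72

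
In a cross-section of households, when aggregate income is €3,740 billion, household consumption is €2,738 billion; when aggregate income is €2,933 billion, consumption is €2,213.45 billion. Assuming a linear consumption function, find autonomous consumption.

MPC = ΔC/ΔY = (2738 − 2213.45)/(3740 − 2933) = 524.55/807 = 0.65
a = C − MPC·Y = 2213.45 − 0.65(2933) = 2213.45 − 1906.45 = 307

a = 307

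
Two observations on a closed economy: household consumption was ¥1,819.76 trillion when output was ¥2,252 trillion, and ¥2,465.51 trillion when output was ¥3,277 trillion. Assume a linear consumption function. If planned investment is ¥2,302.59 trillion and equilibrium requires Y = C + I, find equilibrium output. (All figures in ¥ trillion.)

Y = 7307

MPC = (2465.51 − 1819.76)/(3277 − 2252) = 645.75/1025 = 0.63
a = 1819.76 − 0.63(2252) = 401
Equilibrium: Y = 401 + 0.63Y + 2302.59
0.37Y = 2703.59, so Y = 2703.59/0.37 = 7307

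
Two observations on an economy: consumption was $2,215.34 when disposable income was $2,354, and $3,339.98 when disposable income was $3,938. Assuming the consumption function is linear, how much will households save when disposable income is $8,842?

MPC = (3339.98 − 2215.34)/(3938 − 2354) = 1124.64/1584 = 0.71
a = 2215.34 − 0.71(2354) = 2215.34 − 1671.34 = 544
C = 544 + 0.71(8842) = 6821.82
S = 8842 − 6821.82 = 2020.18

S = 2020.18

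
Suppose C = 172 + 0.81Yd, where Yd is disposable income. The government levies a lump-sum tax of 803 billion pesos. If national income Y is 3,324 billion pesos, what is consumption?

C = 2214.01

Yd = Y − T = 3324 − 803 = 2521
C = 172 + 0.81(2521) = 172 + 2042.01 = 2214.01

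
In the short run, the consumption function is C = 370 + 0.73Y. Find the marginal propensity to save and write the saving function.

MPS = 0.27; S = -370 + 0.27Y

MPS = 1 − MPC = 1 − 0.73 = 0.27
S = Y − C = -370 + 0.27Y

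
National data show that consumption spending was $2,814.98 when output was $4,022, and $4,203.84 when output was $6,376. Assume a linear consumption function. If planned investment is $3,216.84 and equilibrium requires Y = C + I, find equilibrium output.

MPC = (4203.84 − 2814.98)/(6376 − 4022) = 1388.86/2354 = 0.59
a = 2814.98 − 0.59(4022) = 442
Equilibrium: Y = 442 + 0.59Y + 3216.84
0.41Y = 3658.84, so Y = 3658.84/0.41 = 8924

Y = 8924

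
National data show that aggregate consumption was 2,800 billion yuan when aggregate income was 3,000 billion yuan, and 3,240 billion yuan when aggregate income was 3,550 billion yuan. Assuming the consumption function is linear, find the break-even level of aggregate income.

Y = 2000

MPC = (3240 − 2800)/(3550 − 3000) = 440/550 = 0.8
a = 2800 − 0.8(3000) = 2800 − 2400 = 400
Break-even: Y = a/(1−MPC) = 400/0.2 = 2000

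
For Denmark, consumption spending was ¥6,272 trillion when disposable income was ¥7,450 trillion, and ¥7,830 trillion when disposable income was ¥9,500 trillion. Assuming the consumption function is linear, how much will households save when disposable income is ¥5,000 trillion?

MPC = (7830 − 6272)/(9500 − 7450) = 1558/2050 = 0.76
a = 6272 − 0.76(7450) = 6272 − 5662 = 610
C = 610 + 0.76(5000) = 4410
S = 5000 − 4410 = 590

S = 590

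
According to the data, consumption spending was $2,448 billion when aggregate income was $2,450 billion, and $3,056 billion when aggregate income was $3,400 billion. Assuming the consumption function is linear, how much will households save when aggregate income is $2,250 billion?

S = -70

MPC = (3056 − 2448)/(3400 − 2450) = 608/950 = 0.64
a = 2448 − 0.64(2450) = 2448 − 1568 = 880
C = 880 + 0.64(2250) = 2320
S = 2250 − 2320 = -70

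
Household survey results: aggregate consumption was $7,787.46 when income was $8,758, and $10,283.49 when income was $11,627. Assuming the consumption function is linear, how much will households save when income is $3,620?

S = 302.6

MPC = (10283.49 − 7787.46)/(11627 − 8758) = 2496.03/2869 = 0.87
a = 7787.46 − 0.87(8758) = 7787.46 − 7619.46 = 168
C = 168 + 0.87(3620) = 3317.4
S = 3620 − 3317.4 = 302.6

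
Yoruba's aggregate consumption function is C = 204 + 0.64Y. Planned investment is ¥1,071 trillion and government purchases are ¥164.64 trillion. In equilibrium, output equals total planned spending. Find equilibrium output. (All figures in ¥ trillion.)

Y = 3999

Y = C + I + G = 204 + 0.64Y + 1071 + 164.64
Y − 0.64Y = 1439.64
0.36Y = 1439.64, so Y = 1439.64/0.36 = 3999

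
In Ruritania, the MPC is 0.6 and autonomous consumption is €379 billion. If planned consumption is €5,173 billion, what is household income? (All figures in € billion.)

Y = 7990

379 + 0.6Y = 5173
0.6Y = 4794, so Y = 4794/0.6 = 7990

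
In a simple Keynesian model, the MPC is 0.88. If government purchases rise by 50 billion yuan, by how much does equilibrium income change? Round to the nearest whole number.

The multiplier is 1/(1 − MPC) = 1/0.12.
ΔY = 50/0.12 = 416.67 ≈ 417

ΔY ≈ 417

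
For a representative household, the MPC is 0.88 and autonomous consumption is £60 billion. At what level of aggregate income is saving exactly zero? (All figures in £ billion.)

At break-even, C = Y: 60 + 0.88Y = Y
0.12Y = 60, so Y = 60/0.12 = 500

Y = 500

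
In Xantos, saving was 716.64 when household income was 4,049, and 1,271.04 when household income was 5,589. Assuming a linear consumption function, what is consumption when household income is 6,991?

MPS = ΔS/ΔY = (1271.04 − 716.64)/(5589 − 4049) = 554.4/1540 = 0.36
MPC = 1 − MPS = 0.64
Autonomous saving = 716.64 − 0.36(4049) = -741, so a = 741
C = 741 + 0.64(6991) = 741 + 4474.24 = 5215.24

C = 5215.24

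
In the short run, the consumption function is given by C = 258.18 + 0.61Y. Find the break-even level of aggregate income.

At break-even, C = Y: 258.18 + 0.61Y = Y
0.39Y = 258.18, so Y = 258.18/0.39 = 662

Y = 662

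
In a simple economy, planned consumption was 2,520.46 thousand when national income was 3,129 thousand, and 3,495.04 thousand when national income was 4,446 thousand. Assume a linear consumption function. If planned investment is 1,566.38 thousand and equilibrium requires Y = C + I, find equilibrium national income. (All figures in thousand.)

Y = 6813

MPC = (3495.04 − 2520.46)/(4446 − 3129) = 974.58/1317 = 0.74
a = 2520.46 − 0.74(3129) = 205
Equilibrium: Y = 205 + 0.74Y + 1566.38
0.26Y = 1771.38, so Y = 1771.38/0.26 = 6813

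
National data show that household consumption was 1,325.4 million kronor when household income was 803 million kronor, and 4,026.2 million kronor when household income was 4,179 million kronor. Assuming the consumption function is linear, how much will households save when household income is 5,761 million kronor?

MPC = (4026.2 − 1325.4)/(4179 − 803) = 2700.8/3376 = 0.8
a = 1325.4 − 0.8(803) = 1325.4 − 642.4 = 683
C = 683 + 0.8(5761) = 5291.8
S = 5761 − 5291.8 = 469.2

S = 469.2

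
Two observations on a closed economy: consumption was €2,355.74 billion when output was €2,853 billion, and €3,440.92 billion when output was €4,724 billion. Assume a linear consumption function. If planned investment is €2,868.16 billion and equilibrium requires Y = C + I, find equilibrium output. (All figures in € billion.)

MPC = (3440.92 − 2355.74)/(4724 − 2853) = 1085.18/1871 = 0.58
a = 2355.74 − 0.58(2853) = 701
Equilibrium: Y = 701 + 0.58Y + 2868.16
0.42Y = 3569.16, so Y = 3569.16/0.42 = 8498

Y = 8498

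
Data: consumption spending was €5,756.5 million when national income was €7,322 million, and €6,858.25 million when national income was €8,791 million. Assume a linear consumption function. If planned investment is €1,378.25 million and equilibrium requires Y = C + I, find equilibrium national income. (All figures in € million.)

Y = 6573

MPC = (6858.25 − 5756.5)/(8791 − 7322) = 1101.75/1469 = 0.75
a = 5756.5 − 0.75(7322) = 265
Equilibrium: Y = 265 + 0.75Y + 1378.25
0.25Y = 1643.25, so Y = 1643.25/0.25 = 6573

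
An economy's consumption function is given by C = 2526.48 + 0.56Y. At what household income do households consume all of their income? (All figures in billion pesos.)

At break-even, C = Y: 2526.48 + 0.56Y = Y
0.44Y = 2526.48, so Y = 2526.48/0.44 = 5742

Y = 5742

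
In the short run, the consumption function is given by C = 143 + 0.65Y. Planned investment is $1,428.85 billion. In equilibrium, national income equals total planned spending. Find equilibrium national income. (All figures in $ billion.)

Y = C + I = 143 + 0.65Y + 1428.85
Y − 0.65Y = 1571.85
0.35Y = 1571.85, so Y = 1571.85/0.35 = 4491

Y = 4491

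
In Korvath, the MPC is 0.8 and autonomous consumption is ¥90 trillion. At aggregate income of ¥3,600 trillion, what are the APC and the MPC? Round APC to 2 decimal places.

APC = 0.83; MPC = 0.8

MPC = 0.8 (the slope of the consumption function)
C = 90 + 0.8(3600) = 2970, so APC = 2970/3600 = 0.83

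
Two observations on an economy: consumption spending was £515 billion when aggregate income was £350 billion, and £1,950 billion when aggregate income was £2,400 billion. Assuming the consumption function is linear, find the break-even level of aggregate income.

MPC = (1950 − 515)/(2400 − 350) = 1435/2050 = 0.7
a = 515 − 0.7(350) = 515 − 245 = 270
Break-even: Y = a/(1−MPC) = 270/0.3 = 900

Y = 900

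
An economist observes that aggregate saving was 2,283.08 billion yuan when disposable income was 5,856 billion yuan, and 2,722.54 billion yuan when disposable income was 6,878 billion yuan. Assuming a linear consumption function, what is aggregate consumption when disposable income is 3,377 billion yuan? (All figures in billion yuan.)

MPS = ΔS/ΔY = (2722.54 − 2283.08)/(6878 − 5856) = 439.46/1022 = 0.43
MPC = 1 − MPS = 0.57
Autonomous saving = 2283.08 − 0.43(5856) = -235, so a = 235
C = 235 + 0.57(3377) = 235 + 1924.89 = 2159.89

C = 2159.89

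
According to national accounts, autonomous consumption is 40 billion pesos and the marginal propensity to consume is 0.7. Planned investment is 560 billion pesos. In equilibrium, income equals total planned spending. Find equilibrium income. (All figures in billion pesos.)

Y = 2000

Y = C + I = 40 + 0.7Y + 560
Y − 0.7Y = 600
0.3Y = 600, so Y = 600/0.3 = 2000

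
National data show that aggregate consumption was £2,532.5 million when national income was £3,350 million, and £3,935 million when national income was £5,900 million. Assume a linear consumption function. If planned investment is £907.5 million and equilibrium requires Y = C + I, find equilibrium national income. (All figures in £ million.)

Y = 3550

MPC = (3935 − 2532.5)/(5900 − 3350) = 1402.5/2550 = 0.55
a = 2532.5 − 0.55(3350) = 690
Equilibrium: Y = 690 + 0.55Y + 907.5
0.45Y = 1597.5, so Y = 1597.5/0.45 = 3550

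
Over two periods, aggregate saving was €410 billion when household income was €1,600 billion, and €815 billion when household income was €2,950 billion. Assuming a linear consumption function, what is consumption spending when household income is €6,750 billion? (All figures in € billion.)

C = 4795

MPS = ΔS/ΔY = (815 − 410)/(2950 − 1600) = 405/1350 = 0.3
MPC = 1 − MPS = 0.7
Autonomous saving = 410 − 0.3(1600) = -70, so a = 70
C = 70 + 0.7(6750) = 70 + 4725 = 4795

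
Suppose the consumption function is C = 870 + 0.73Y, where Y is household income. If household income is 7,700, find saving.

C = 870 + 0.73(7700) = 870 + 5621 = 6491
S = Y − C = 7700 − 6491 = 1209

S = 1209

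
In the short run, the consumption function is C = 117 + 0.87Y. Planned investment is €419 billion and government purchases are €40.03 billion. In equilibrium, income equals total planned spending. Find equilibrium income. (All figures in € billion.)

Y = 4431

Y = C + I + G = 117 + 0.87Y + 419 + 40.03
Y − 0.87Y = 576.03
0.13Y = 576.03, so Y = 576.03/0.13 = 4431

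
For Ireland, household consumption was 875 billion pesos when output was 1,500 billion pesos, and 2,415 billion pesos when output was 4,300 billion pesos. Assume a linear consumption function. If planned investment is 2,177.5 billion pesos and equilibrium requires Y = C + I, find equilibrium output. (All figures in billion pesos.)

MPC = (2415 − 875)/(4300 − 1500) = 1540/2800 = 0.55
a = 875 − 0.55(1500) = 50
Equilibrium: Y = 50 + 0.55Y + 2177.5
0.45Y = 2227.5, so Y = 2227.5/0.45 = 4950

Y = 4950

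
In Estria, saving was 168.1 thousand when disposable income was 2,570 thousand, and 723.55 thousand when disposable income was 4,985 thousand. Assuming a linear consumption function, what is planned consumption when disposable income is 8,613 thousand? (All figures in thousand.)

C = 7055.01

MPS = ΔS/ΔY = (723.55 − 168.1)/(4985 − 2570) = 555.45/2415 = 0.23
MPC = 1 − MPS = 0.77
Autonomous saving = 168.1 − 0.23(2570) = -423, so a = 423
C = 423 + 0.77(8613) = 423 + 6632.01 = 7055.01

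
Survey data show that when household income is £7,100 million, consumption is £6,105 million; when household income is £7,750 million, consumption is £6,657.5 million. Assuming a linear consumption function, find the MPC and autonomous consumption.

MPC = 0.85; a = 70

MPC = ΔC/ΔY = (6657.5 − 6105)/(7750 − 7100) = 552.5/650 = 0.85
a = C − MPC·Y = 6105 − 0.85(7100) = 6105 − 6035 = 70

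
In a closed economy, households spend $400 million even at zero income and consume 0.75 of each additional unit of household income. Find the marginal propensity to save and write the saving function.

MPS = 0.25; S = -400 + 0.25Y

MPS = 1 − MPC = 1 − 0.75 = 0.25
S = Y − C = -400 + 0.25Y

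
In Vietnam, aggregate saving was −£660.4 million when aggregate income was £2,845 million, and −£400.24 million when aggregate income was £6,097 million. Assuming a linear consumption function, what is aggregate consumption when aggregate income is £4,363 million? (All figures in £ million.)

MPS = ΔS/ΔY = (-400.24 − (-660.4))/(6097 − 2845) = 260.16/3252 = 0.08
MPC = 1 − MPS = 0.92
Autonomous saving = -660.4 − 0.08(2845) = -888, so a = 888
C = 888 + 0.92(4363) = 888 + 4013.96 = 4901.96

C = 4901.96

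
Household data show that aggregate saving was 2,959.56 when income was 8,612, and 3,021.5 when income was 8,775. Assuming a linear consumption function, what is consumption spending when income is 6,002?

C = 4034.24

MPS = ΔS/ΔY = (3021.5 − 2959.56)/(8775 − 8612) = 61.94/163 = 0.38
MPC = 1 − MPS = 0.62
Autonomous saving = 2959.56 − 0.38(8612) = -313, so a = 313
C = 313 + 0.62(6002) = 313 + 3721.24 = 4034.24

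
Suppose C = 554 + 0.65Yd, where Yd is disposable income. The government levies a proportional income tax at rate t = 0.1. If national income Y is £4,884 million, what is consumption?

Yd = (1 − 0.1)(4884) = 0.9(4884) = 4395.6
C = 554 + 0.65(4395.6) = 554 + 2857.14 = 3411.14

C = 3411.14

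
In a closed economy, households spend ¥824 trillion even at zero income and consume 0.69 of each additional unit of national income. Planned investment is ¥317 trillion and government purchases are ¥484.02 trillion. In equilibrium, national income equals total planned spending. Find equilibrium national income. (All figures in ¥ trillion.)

Y = 5242

Y = C + I + G = 824 + 0.69Y + 317 + 484.02
Y − 0.69Y = 1625.02
0.31Y = 1625.02, so Y = 1625.02/0.31 = 5242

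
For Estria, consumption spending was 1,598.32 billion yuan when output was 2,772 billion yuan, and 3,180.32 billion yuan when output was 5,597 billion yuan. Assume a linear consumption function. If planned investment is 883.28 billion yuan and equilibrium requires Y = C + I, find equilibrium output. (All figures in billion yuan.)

MPC = (3180.32 − 1598.32)/(5597 − 2772) = 1582/2825 = 0.56
a = 1598.32 − 0.56(2772) = 46
Equilibrium: Y = 46 + 0.56Y + 883.28
0.44Y = 929.28, so Y = 929.28/0.44 = 2112

Y = 2112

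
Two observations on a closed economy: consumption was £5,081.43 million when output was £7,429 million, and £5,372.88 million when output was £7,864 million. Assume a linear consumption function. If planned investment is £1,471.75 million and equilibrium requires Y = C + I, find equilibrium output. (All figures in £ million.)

MPC = (5372.88 − 5081.43)/(7864 − 7429) = 291.45/435 = 0.67
a = 5081.43 − 0.67(7429) = 104
Equilibrium: Y = 104 + 0.67Y + 1471.75
0.33Y = 1575.75, so Y = 1575.75/0.33 = 4775

Y = 4775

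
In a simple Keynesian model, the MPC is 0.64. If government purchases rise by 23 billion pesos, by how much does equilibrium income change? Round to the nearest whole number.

The multiplier is 1/(1 − MPC) = 1/0.36.
ΔY = 23/0.36 = 63.89 ≈ 64

ΔY ≈ 64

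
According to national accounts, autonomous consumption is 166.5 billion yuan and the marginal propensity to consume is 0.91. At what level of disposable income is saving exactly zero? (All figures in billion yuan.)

Y = 1850

At break-even, C = Y: 166.5 + 0.91Y = Y
0.09Y = 166.5, so Y = 166.5/0.09 = 1850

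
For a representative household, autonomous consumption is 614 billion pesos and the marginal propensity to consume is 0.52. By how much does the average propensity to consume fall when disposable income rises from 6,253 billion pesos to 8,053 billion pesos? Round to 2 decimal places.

At Y = 6253: C = 614 + 0.52(6253) = 3865.56, APC = 3865.56/6253 = 0.618
At Y = 8053: C = 4801.56, APC = 4801.56/8053 = 0.596
Fall in APC = 0.618 − 0.596 = 0.022 ≈ 0.02

ΔAPC = 0.02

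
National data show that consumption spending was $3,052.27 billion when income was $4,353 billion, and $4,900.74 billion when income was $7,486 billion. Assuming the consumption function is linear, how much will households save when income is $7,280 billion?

S = 2500.8

MPC = (4900.74 − 3052.27)/(7486 − 4353) = 1848.47/3133 = 0.59
a = 3052.27 − 0.59(4353) = 3052.27 − 2568.27 = 484
C = 484 + 0.59(7280) = 4779.2
S = 7280 − 4779.2 = 2500.8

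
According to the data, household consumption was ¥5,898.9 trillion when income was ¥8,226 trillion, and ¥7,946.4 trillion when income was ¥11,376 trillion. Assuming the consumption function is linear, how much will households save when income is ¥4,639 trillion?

S = 1071.65

MPC = (7946.4 − 5898.9)/(11376 − 8226) = 2047.5/3150 = 0.65
a = 5898.9 − 0.65(8226) = 5898.9 − 5346.9 = 552
C = 552 + 0.65(4639) = 3567.35
S = 4639 − 3567.35 = 1071.65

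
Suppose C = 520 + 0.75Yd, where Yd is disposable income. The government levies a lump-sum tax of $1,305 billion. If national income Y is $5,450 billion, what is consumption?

Yd = Y − T = 5450 − 1305 = 4145
C = 520 + 0.75(4145) = 520 + 3108.75 = 3628.75

C = 3628.75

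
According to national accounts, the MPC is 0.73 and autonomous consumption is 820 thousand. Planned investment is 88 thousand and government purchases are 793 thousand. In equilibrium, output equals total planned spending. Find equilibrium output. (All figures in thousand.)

Y = C + I + G = 820 + 0.73Y + 88 + 793
Y − 0.73Y = 1701
0.27Y = 1701, so Y = 1701/0.27 = 6300

Y = 6300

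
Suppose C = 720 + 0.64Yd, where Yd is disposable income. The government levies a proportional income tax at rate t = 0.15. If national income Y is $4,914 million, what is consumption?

Yd = (1 − 0.15)(4914) = 0.85(4914) = 4176.9
C = 720 + 0.64(4176.9) = 720 + 2673.216 = 3393.216

C = 3393.216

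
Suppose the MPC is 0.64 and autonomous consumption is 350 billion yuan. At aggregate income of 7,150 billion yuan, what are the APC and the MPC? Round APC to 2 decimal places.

APC = 0.69; MPC = 0.64

MPC = 0.64 (the slope of the consumption function)
C = 350 + 0.64(7150) = 4926, so APC = 4926/7150 = 0.69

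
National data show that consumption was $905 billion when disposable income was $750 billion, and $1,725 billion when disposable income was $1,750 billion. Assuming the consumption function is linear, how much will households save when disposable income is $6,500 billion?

MPC = (1725 − 905)/(1750 − 750) = 820/1000 = 0.82
a = 905 − 0.82(750) = 905 − 615 = 290
C = 290 + 0.82(6500) = 5620
S = 6500 − 5620 = 880

S = 880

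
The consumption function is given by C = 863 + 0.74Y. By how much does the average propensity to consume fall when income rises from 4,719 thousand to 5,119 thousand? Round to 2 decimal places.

At Y = 4719: C = 863 + 0.74(4719) = 4355.06, APC = 4355.06/4719 = 0.923
At Y = 5119: C = 4651.06, APC = 4651.06/5119 = 0.909
Fall in APC = 0.923 − 0.909 = 0.014 ≈ 0.01

ΔAPC = 0.01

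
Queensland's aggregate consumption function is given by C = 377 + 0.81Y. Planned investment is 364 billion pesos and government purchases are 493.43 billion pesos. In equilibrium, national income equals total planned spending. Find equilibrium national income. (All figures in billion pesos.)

Y = C + I + G = 377 + 0.81Y + 364 + 493.43
Y − 0.81Y = 1234.43
0.19Y = 1234.43, so Y = 1234.43/0.19 = 6497

Y = 6497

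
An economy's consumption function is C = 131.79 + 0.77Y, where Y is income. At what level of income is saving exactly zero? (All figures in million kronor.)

At break-even, C = Y: 131.79 + 0.77Y = Y
0.23Y = 131.79, so Y = 131.79/0.23 = 573

Y = 573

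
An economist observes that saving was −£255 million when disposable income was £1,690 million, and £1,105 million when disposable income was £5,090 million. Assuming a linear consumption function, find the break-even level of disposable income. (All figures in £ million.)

Y = 2327.5

MPS = ΔS/ΔY = (1105 − (-255))/(5090 − 1690) = 1360/3400 = 0.4
MPC = 1 − MPS = 0.6
From S(1690) = -255: −a + 0.4(1690) = -255, so a = 676 − (-255) = 931
Break-even (S = 0): Y = a/MPS = 931/0.4 = 2327.5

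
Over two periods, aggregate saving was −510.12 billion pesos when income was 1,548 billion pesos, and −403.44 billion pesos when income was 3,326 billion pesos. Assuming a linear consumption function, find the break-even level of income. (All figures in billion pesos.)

Y = 10050

MPS = ΔS/ΔY = (-403.44 − (-510.12))/(3326 − 1548) = 106.68/1778 = 0.06
MPC = 1 − MPS = 0.94
From S(1548) = -510.12: −a + 0.06(1548) = -510.12, so a = 92.88 − (-510.12) = 603
Break-even (S = 0): Y = a/MPS = 603/0.06 = 10050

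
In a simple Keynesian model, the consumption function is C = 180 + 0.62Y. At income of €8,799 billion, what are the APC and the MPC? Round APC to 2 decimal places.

APC = 0.64; MPC = 0.62

MPC = 0.62 (the slope of the consumption function)
C = 180 + 0.62(8799) = 5635.38, so APC = 5635.38/8799 = 0.64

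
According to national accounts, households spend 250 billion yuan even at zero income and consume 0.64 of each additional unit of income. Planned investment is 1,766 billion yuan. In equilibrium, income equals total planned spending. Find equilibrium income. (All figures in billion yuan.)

Y = C + I = 250 + 0.64Y + 1766
Y − 0.64Y = 2016
0.36Y = 2016, so Y = 2016/0.36 = 5600

Y = 5600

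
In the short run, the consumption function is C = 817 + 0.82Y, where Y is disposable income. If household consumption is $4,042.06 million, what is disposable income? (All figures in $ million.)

817 + 0.82Y = 4042.06
0.82Y = 3225.06, so Y = 3225.06/0.82 = 3933

Y = 3933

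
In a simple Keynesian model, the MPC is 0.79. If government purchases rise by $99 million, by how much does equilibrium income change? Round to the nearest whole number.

The multiplier is 1/(1 − MPC) = 1/0.21.
ΔY = 99/0.21 = 471.43 ≈ 471

ΔY ≈ 471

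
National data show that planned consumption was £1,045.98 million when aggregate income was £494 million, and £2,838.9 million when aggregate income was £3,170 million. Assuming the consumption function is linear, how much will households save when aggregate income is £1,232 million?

MPC = (2838.9 − 1045.98)/(3170 − 494) = 1792.92/2676 = 0.67
a = 1045.98 − 0.67(494) = 1045.98 − 330.98 = 715
C = 715 + 0.67(1232) = 1540.44
S = 1232 − 1540.44 = -308.44

S = -308.44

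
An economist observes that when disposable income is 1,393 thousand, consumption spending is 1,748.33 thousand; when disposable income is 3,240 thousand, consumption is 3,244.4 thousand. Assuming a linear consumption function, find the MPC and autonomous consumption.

MPC = 0.81; a = 620

MPC = ΔC/ΔY = (3244.4 − 1748.33)/(3240 − 1393) = 1496.07/1847 = 0.81
a = C − MPC·Y = 1748.33 − 0.81(1393) = 1748.33 − 1128.33 = 620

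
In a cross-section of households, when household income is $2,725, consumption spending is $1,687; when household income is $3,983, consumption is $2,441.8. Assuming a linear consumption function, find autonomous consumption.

a = 52

MPC = ΔC/ΔY = (2441.8 − 1687)/(3983 − 2725) = 754.8/1258 = 0.6
a = C − MPC·Y = 1687 − 0.6(2725) = 1687 − 1635 = 52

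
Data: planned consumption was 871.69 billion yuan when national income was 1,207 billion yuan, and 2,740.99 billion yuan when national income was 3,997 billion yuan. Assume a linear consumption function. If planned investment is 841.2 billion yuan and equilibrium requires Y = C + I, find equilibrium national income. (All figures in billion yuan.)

Y = 2740

MPC = (2740.99 − 871.69)/(3997 − 1207) = 1869.3/2790 = 0.67
a = 871.69 − 0.67(1207) = 63
Equilibrium: Y = 63 + 0.67Y + 841.2
0.33Y = 904.2, so Y = 904.2/0.33 = 2740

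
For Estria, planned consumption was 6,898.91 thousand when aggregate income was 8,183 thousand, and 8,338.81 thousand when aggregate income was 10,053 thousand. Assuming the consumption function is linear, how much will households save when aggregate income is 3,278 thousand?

MPC = (8338.81 − 6898.91)/(10053 − 8183) = 1439.9/1870 = 0.77
a = 6898.91 − 0.77(8183) = 6898.91 − 6300.91 = 598
C = 598 + 0.77(3278) = 3122.06
S = 3278 − 3122.06 = 155.94

S = 155.94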